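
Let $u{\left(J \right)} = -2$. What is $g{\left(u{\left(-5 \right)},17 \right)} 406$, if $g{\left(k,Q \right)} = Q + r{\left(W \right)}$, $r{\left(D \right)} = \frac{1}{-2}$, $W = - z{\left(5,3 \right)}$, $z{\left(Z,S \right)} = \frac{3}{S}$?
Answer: $6699$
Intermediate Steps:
$W = -1$ ($W = - \frac{3}{3} = \left(-1\right) 1 = -1$)
$r{\left(D \right)} = - \frac{1}{2}$
$g{\left(k,Q \right)} = - \frac{1}{2} + Q$ ($g{\left(k,Q \right)} = Q - \frac{1}{2} = - \frac{1}{2} + Q$)
$g{\left(u{\left(-5 \right)},17 \right)} 406 = \left(- \frac{1}{2} + 17\right) 406 = \frac{33}{2} \cdot 406 = 6699$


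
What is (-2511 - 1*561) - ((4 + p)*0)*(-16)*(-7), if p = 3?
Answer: -3072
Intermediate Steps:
(-2511 - 1*561) - ((4 + p)*0)*(-16)*(-7) = (-2511 - 1*561) - ((4 + 3)*0)*(-16)*(-7) = (-2511 - 561) - (7*0)*(-16)*(-7) = -3072 - 0*(-16)*(-7) = -3072 - 0*(-7) = -3072 - 1*0 = -3072 + 0 = -3072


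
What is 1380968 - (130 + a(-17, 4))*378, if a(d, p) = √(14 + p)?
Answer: 1331828 - 1134*√2 ≈ 1.3302e+6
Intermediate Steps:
1380968 - (130 + a(-17, 4))*378 = 1380968 - (130 + √(14 + 4))*378 = 1380968 - (130 + √18)*378 = 1380968 - (130 + 3*√2)*378 = 1380968 - (49140 + 1134*√2) = 1380968 + (-49140 - 1134*√2) = 1331828 - 1134*√2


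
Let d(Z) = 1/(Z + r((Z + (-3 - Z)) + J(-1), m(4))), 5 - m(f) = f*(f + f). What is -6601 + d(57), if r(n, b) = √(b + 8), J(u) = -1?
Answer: (-6601*√19 + 376256*I)/(√19 - 57*I) ≈ -6601.0 - 0.0013337*I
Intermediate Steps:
m(f) = 5 - 2*f² (m(f) = 5 - f*(f + f) = 5 - f*2*f = 5 - 2*f²)
r(n, b) = √(8 + b)
d(Z) = 1/(Z + I*√19) (d(Z) = 1/(Z + √(8 + (5 - 2*4²))) = 1/(Z + √(8 + (5 - 2*16))) = 1/(Z + √(8 + (5 - 32))) = 1/(Z + √(8 - 27)) = 1/(Z + √(-19)) = 1/(Z + I*√19))
-6601 + d(57) = -6601 + 1/(57 + I*√19)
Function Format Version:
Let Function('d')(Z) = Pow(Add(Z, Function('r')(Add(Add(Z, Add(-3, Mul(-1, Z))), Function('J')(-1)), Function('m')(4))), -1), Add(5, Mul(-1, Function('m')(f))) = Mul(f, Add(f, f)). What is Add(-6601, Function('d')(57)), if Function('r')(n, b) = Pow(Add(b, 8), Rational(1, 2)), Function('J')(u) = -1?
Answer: Mul(Pow(Add(Pow(19, Rational(1, 2)), Mul(-57, I)), -1), Add(Mul(-6601, Pow(19, Rational(1, 2))), Mul(376256, I))) ≈ Add(-6601.0, Mul(-0.0013337, I))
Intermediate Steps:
Function('m')(f) = Add(5, Mul(-2, Pow(f, 2))) (Function('m')(f) = Add(5, Mul(-1, Mul(f, Add(f, f)))) = Add(5, Mul(-1, Mul(f, Mul(2, f)))) = Add(5, Mul(-1, Mul(2, Pow(f, 2)))) = Add(5, Mul(-2, Pow(f, 2))))
Function('r')(n, b) = Pow(Add(8, b), Rational(1, 2))
Function('d')(Z) = Pow(Add(Z, Mul(I, Pow(19, Rational(1, 2)))), -1) (Function('d')(Z) = Pow(Add(Z, Pow(Add(8, Add(5, Mul(-2, Pow(4, 2)))), Rational(1, 2))), -1) = Pow(Add(Z, Pow(Add(8, Add(5, Mul(-2, 16))), Rational(1, 2))), -1) = Pow(Add(Z, Pow(Add(8, Add(5, -32)), Rational(1, 2))), -1) = Pow(Add(Z, Pow(Add(8, -27), Rational(1, 2))), -1) = Pow(Add(Z, Pow(-19, Rational(1, 2))), -1) = Pow(Add(Z, Mul(I, Pow(19, Rational(1, 2)))), -1))
Add(-6601, Function('d')(57)) = Add(-6601, Pow(Add(57, Mul(I, Pow(19, Rational(1, 2)))), -1))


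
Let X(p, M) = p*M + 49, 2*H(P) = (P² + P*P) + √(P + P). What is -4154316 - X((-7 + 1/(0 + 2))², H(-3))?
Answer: -16618981/4 - 169*I*√6/8 ≈ -4.1547e+6 - 51.745*I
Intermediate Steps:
H(P) = P² + √2*√P/2 (H(P) = ((P² + P*P) + √(P + P))/2 = ((P² + P²) + √(2*P))/2 = (2*P² + √2*√P)/2 = P² + √2*√P/2)
X(p, M) = 49 + M*p (X(p, M) = M*p + 49 = 49 + M*p)
-4154316 - X((-7 + 1/(0 + 2))², H(-3)) = -4154316 - (49 + ((-3)² + √2*√(-3)/2)*(-7 + 1/(0 + 2))²) = -4154316 - (49 + (9 + √2*(I*√3)/2)*(-7 + 1/2)²) = -4154316 - (49 + (9 + I*√6/2)*(-7 + ½)²) = -4154316 - (49 + (9 + I*√6/2)*(-13/2)²) = -4154316 - (49 + (9 + I*√6/2)*(169/4)) = -4154316 - (49 + (1521/4 + 169*I*√6/8)) = -4154316 - (1717/4 + 169*I*√6/8) = -4154316 + (-1717/4 - 169*I*√6/8) = -16618981/4 - 169*I*√6/8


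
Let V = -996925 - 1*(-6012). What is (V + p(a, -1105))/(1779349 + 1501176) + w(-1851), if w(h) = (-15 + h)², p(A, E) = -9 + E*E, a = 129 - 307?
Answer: 11422643937003/3280525 ≈ 3.4820e+6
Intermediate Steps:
a = -178
p(A, E) = -9 + E²
V = -990913 (V = -996925 + 6012 = -990913)
(V + p(a, -1105))/(1779349 + 1501176) + w(-1851) = (-990913 + (-9 + (-1105)²))/(1779349 + 1501176) + (-15 - 1851)² = (-990913 + (-9 + 1221025))/3280525 + (-1866)² = (-990913 + 1221016)*(1/3280525) + 3481956 = 230103*(1/3280525) + 3481956 = 230103/3280525 + 3481956 = 11422643937003/3280525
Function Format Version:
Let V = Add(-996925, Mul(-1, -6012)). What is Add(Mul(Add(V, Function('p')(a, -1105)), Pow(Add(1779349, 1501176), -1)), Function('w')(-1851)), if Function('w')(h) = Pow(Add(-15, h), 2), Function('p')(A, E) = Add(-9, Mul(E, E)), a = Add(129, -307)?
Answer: Rational(11422643937003, 3280525) ≈ 3.4820e+6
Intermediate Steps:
a = -178
Function('p')(A, E) = Add(-9, Pow(E, 2))
V = -990913 (V = Add(-996925, 6012) = -990913)
Add(Mul(Add(V, Function('p')(a, -1105)), Pow(Add(1779349, 1501176), -1)), Function('w')(-1851)) = Add(Mul(Add(-990913, Add(-9, Pow(-1105, 2))), Pow(Add(1779349, 1501176), -1)), Pow(Add(-15, -1851), 2)) = Add(Mul(Add(-990913, Add(-9, 1221025)), Pow(3280525, -1)), Pow(-1866, 2)) = Add(Mul(Add(-990913, 1221016), Rational(1, 3280525)), 3481956) = Add(Mul(230103, Rational(1, 3280525)), 3481956) = Add(Rational(230103, 3280525), 3481956) = Rational(11422643937003, 3280525)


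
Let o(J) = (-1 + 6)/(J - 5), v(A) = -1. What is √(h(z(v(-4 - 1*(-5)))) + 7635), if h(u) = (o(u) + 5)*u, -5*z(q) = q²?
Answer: √5160714/26 ≈ 87.374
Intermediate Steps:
o(J) = 5/(-5 + J)
z(q) = -q²/5
h(u) = u*(5 + 5/(-5 + u)) (h(u) = (5/(-5 + u) + 5)*u = (5 + 5/(-5 + u))*u = u*(5 + 5/(-5 + u)))
√(h(z(v(-4 - 1*(-5)))) + 7635) = √(5*(-⅕*(-1)²)*(-4 - ⅕*(-1)²)/(-5 - ⅕*(-1)²) + 7635) = √(5*(-⅕*1)*(-4 - ⅕*1)/(-5 - ⅕*1) + 7635) = √(5*(-⅕)*(-4 - ⅕)/(-5 - ⅕) + 7635) = √(5*(-⅕)*(-21/5)/(-26/5) + 7635) = √(5*(-⅕)*(-5/26)*(-21/5) + 7635) = √(-21/26 + 7635) = √(198489/26) = √5160714/26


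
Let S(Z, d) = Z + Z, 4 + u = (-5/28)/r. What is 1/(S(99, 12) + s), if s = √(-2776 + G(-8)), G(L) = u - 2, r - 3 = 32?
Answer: 38808/8229257 - 14*I*√545273/8229257 ≈ 0.0047159 - 0.0012562*I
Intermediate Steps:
r = 35 (r = 3 + 32 = 35)
u = -785/196 (u = -4 - 5/28/35 = -4 - 5*1/28*(1/35) = -4 - 5/28*1/35 = -4 - 1/196 = -785/196 ≈ -4.0051)
G(L) = -1177/196 (G(L) = -785/196 - 2 = -1177/196)
S(Z, d) = 2*Z
s = I*√545273/14 (s = √(-2776 - 1177/196) = √(-545273/196) = I*√545273/14 ≈ 52.745*I)
1/(S(99, 12) + s) = 1/(2*99 + I*√545273/14) = 1/(198 + I*√545273/14)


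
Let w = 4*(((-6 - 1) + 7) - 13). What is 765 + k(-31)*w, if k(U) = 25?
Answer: -535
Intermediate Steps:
w = -52 (w = 4*((-7 + 7) - 13) = 4*(0 - 13) = 4*(-13) = -52)
765 + k(-31)*w = 765 + 25*(-52) = 765 - 1300 = -535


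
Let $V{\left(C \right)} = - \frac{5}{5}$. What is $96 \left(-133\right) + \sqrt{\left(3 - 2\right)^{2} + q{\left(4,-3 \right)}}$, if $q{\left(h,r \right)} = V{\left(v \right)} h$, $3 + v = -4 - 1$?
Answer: $-12768 + i \sqrt{3} \approx -12768.0 + 1.732 i$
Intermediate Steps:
$v = -8$ ($v = -3 - 5 = -8$)
$V{\left(C \right)} = -1$ ($V{\left(C \right)} = \left(-5\right) \frac{1}{5} = -1$)
$q{\left(h,r \right)} = - h$
$96 \left(-133\right) + \sqrt{\left(3 - 2\right)^{2} + q{\left(4,-3 \right)}} = 96 \left(-133\right) + \sqrt{\left(3 - 2\right)^{2} - 4} = -12768 + \sqrt{1^{2} - 4} = -12768 + \sqrt{1 - 4} = -12768 + \sqrt{-3} = -12768 + i \sqrt{3}$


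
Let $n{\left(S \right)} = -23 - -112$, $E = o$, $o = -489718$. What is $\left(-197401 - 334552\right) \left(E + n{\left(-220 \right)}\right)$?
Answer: $260459615437$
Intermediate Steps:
$E = -489718$
$n{\left(S \right)} = 89$ ($n{\left(S \right)} = -23 + 112 = 89$)
$\left(-197401 - 334552\right) \left(E + n{\left(-220 \right)}\right) = \left(-197401 - 334552\right) \left(-489718 + 89\right) = \left(-531953\right) \left(-489629\right) = 260459615437$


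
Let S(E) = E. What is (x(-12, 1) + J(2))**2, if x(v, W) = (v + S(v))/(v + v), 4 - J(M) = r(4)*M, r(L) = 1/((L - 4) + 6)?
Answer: 196/9 ≈ 21.778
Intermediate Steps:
r(L) = 1/(2 + L) (r(L) = 1/((-4 + L) + 6) = 1/(2 + L))
J(M) = 4 - M/6 (J(M) = 4 - M/(2 + 4) = 4 - M/6)
x(v, W) = 1 (x(v, W) = (v + v)/(v + v) = (2*v)/((2*v)) = (2*v)*(1/(2*v)) = 1)
(x(-12, 1) + J(2))**2 = (1 + (4 - 1/6*2))**2 = (1 + (4 - 1/3))**2 = (1 + 11/3)**2 = (14/3)**2 = 196/9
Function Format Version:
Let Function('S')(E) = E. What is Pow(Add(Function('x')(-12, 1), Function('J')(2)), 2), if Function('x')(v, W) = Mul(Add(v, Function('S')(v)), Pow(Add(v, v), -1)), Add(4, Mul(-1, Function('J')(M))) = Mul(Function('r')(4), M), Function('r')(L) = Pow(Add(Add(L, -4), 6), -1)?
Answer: Rational(196, 9) ≈ 21.778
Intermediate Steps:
Function('r')(L) = Pow(Add(2, L), -1) (Function('r')(L) = Pow(Add(Add(-4, L), 6), -1) = Pow(Add(2, L), -1))
Function('J')(M) = Add(4, Mul(Rational(-1, 6), M)) (Function('J')(M) = Add(4, Mul(-1, Mul(Pow(Add(2, 4), -1), M))) = Add(4, Mul(-1, Mul(Pow(6, -1), M))) = Add(4, Mul(-1, Mul(Rational(1, 6), M))) = Add(4, Mul(Rational(-1, 6), M)))
Function('x')(v, W) = 1 (Function('x')(v, W) = Mul(Add(v, v), Pow(Add(v, v), -1)) = Mul(Mul(2, v), Pow(Mul(2, v), -1)) = Mul(Mul(2, v), Mul(Rational(1, 2), Pow(v, -1))) = 1)
Pow(Add(Function('x')(-12, 1), Function('J')(2)), 2) = Pow(Add(1, Add(4, Mul(Rational(-1, 6), 2))), 2) = Pow(Add(1, Add(4, Rational(-1, 3))), 2) = Pow(Add(1, Rational(11, 3)), 2) = Pow(Rational(14, 3), 2) = Rational(196, 9)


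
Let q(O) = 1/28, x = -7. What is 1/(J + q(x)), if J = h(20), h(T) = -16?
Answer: -28/447 ≈ -0.062640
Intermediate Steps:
q(O) = 1/28
J = -16
1/(J + q(x)) = 1/(-16 + 1/28) = 1/(-447/28) = -28/447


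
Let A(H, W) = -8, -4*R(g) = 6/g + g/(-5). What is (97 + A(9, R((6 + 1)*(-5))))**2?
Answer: 7921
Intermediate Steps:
R(g) = -3/(2*g) + g/20 (R(g) = -(6/g + g/(-5))/4 = -(6/g + g*(-1/5))/4 = -(6/g - g/5)/4 = -3/(2*g) + g/20)
(97 + A(9, R((6 + 1)*(-5))))**2 = (97 - 8)**2 = 89**2 = 7921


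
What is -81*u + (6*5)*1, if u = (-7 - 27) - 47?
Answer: 6591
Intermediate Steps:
u = -81 (u = -34 - 47 = -81)
-81*u + (6*5)*1 = -81*(-81) + (6*5)*1 = 6561 + 30*1 = 6561 + 30 = 6591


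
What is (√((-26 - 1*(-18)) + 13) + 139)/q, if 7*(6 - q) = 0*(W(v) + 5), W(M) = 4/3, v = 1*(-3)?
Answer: 139/6 + √5/6 ≈ 23.539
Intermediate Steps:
v = -3
W(M) = 4/3 (W(M) = 4*(⅓) = 4/3)
q = 6 (q = 6 - 0*(4/3 + 5) = 6 - 0*19/3 = 6 - ⅐*0 = 6 + 0 = 6)
(√((-26 - 1*(-18)) + 13) + 139)/q = (√((-26 - 1*(-18)) + 13) + 139)/6 = (√((-26 + 18) + 13) + 139)*(⅙) = (√(-8 + 13) + 139)*(⅙) = (√5 + 139)*(⅙) = (139 + √5)*(⅙) = 139/6 + √5/6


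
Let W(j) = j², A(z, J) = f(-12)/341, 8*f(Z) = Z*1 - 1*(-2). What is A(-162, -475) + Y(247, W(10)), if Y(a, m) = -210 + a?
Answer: 50463/1364 ≈ 36.996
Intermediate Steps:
f(Z) = ¼ + Z/8 (f(Z) = (Z*1 - 1*(-2))/8 = (Z + 2)/8 = (2 + Z)/8 = ¼ + Z/8)
A(z, J) = -5/1364 (A(z, J) = (¼ + (⅛)*(-12))/341 = (¼ - 3/2)*(1/341) = -5/4*1/341 = -5/1364)
A(-162, -475) + Y(247, W(10)) = -5/1364 + (-210 + 247) = -5/1364 + 37 = 50463/1364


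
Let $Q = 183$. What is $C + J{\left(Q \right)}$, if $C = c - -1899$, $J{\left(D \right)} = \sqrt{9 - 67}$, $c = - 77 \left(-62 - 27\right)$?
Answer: $8752 + i \sqrt{58} \approx 8752.0 + 7.6158 i$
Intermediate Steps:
$c = 6853$ ($c = \left(-77\right) \left(-89\right) = 6853$)
$J{\left(D \right)} = i \sqrt{58}$ ($J{\left(D \right)} = \sqrt{-58} = i \sqrt{58}$)
$C = 8752$ ($C = 6853 - -1899 = 6853 + 1899 = 8752$)
$C + J{\left(Q \right)} = 8752 + i \sqrt{58}$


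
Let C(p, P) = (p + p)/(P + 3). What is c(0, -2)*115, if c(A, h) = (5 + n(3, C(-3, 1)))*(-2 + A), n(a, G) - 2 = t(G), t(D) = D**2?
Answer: -4255/2 ≈ -2127.5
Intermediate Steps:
C(p, P) = 2*p/(3 + P) (C(p, P) = (2*p)/(3 + P) = 2*p/(3 + P))
n(a, G) = 2 + G**2
c(A, h) = -37/2 + 37*A/4 (c(A, h) = (5 + (2 + (2*(-3)/(3 + 1))**2))*(-2 + A) = (5 + (2 + (2*(-3)/4)**2))*(-2 + A) = (5 + (2 + (2*(-3)*(1/4))**2))*(-2 + A) = (5 + (2 + (-3/2)**2))*(-2 + A) = (5 + (2 + 9/4))*(-2 + A) = (5 + 17/4)*(-2 + A) = 37*(-2 + A)/4 = -37/2 + 37*A/4)
c(0, -2)*115 = (-37/2 + (37/4)*0)*115 = (-37/2 + 0)*115 = -37/2*115 = -4255/2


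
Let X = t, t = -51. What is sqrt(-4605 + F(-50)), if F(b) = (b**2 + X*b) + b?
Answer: sqrt(395) ≈ 19.875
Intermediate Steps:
X = -51
F(b) = b**2 - 50*b (F(b) = (b**2 - 51*b) + b = b**2 - 50*b)
sqrt(-4605 + F(-50)) = sqrt(-4605 - 50*(-50 - 50)) = sqrt(-4605 - 50*(-100)) = sqrt(-4605 + 5000) = sqrt(395)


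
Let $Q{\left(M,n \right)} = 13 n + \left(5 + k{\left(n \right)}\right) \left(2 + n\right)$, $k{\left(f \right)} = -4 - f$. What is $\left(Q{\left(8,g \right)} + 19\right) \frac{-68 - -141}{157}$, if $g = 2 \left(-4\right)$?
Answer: $- \frac{10147}{157} \approx -64.631$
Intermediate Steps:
$g = -8$
$Q{\left(M,n \right)} = 13 n + \left(1 - n\right) \left(2 + n\right)$ ($Q{\left(M,n \right)} = 13 n + \left(5 - \left(4 + n\right)\right) \left(2 + n\right) = 13 n + \left(1 - n\right) \left(2 + n\right)$)
$\left(Q{\left(8,g \right)} + 19\right) \frac{-68 - -141}{157} = \left(\left(2 - \left(-8\right)^{2} + 12 \left(-8\right)\right) + 19\right) \frac{-68 - -141}{157} = \left(\left(2 - 64 - 96\right) + 19\right) \left(-68 + 141\right) \frac{1}{157} = \left(\left(2 - 64 - 96\right) + 19\right) 73 \cdot \frac{1}{157} = \left(-158 + 19\right) \frac{73}{157} = \left(-139\right) \frac{73}{157} = - \frac{10147}{157}$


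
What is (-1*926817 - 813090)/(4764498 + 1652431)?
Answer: -1739907/6416929 ≈ -0.27114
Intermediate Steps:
(-1*926817 - 813090)/(4764498 + 1652431) = (-926817 - 813090)/6416929 = -1739907*1/6416929 = -1739907/6416929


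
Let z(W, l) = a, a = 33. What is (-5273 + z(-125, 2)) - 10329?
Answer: -15569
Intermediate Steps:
z(W, l) = 33
(-5273 + z(-125, 2)) - 10329 = (-5273 + 33) - 10329 = -5240 - 10329 = -15569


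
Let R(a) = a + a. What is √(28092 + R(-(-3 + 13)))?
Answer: 22*√58 ≈ 167.55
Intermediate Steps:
R(a) = 2*a
√(28092 + R(-(-3 + 13))) = √(28092 + 2*(-(-3 + 13))) = √(28092 + 2*(-10)) = √(28092 - 20) = √28072 = 22*√58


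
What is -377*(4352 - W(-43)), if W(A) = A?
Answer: -1656915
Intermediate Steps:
-377*(4352 - W(-43)) = -377*(4352 - 1*(-43)) = -377*(4352 + 43) = -377*4395 = -1656915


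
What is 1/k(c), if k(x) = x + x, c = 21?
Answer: 1/42 ≈ 0.023810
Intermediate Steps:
k(x) = 2*x
1/k(c) = 1/(2*21) = 1/42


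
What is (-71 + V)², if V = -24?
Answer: 9025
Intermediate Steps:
(-71 + V)² = (-71 - 24)² = (-95)² = 9025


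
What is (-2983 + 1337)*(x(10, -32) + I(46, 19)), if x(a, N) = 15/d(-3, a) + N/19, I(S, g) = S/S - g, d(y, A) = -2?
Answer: 850159/19 ≈ 44745.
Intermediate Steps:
I(S, g) = 1 - g
x(a, N) = -15/2 + N/19 (x(a, N) = 15/(-2) + N/19 = 15*(-1/2) + N*(1/19) = -15/2 + N/19)
(-2983 + 1337)*(x(10, -32) + I(46, 19)) = (-2983 + 1337)*((-15/2 + (1/19)*(-32)) + (1 - 1*19)) = -1646*((-15/2 - 32/19) + (1 - 19)) = -1646*(-349/38 - 18) = -1646*(-1033/38) = 850159/19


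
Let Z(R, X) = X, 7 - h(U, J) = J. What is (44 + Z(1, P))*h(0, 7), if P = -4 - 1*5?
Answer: 0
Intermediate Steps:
h(U, J) = 7 - J
P = -9 (P = -4 - 5 = -9)
(44 + Z(1, P))*h(0, 7) = (44 - 9)*(7 - 1*7) = 35*(7 - 7) = 35*0 = 0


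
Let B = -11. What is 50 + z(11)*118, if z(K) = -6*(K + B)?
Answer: 50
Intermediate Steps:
z(K) = 66 - 6*K (z(K) = -6*(K - 11) = -6*(-11 + K) = 66 - 6*K)
50 + z(11)*118 = 50 + (66 - 6*11)*118 = 50 + (66 - 66)*118 = 50 + 0*118 = 50 + 0 = 50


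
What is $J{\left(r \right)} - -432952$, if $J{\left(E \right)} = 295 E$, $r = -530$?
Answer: $276602$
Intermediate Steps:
$J{\left(r \right)} - -432952 = 295 \left(-530\right) - -432952 = -156350 + 432952 = 276602$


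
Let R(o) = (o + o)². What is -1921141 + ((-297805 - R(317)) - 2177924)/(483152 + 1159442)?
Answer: -3155657557439/1642594 ≈ -1.9211e+6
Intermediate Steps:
R(o) = 4*o² (R(o) = (2*o)² = 4*o²)
-1921141 + ((-297805 - R(317)) - 2177924)/(483152 + 1159442) = -1921141 + ((-297805 - 4*317²) - 2177924)/(483152 + 1159442) = -1921141 + ((-297805 - 4*100489) - 2177924)/1642594 = -1921141 + ((-297805 - 1*401956) - 2177924)*(1/1642594) = -1921141 + ((-297805 - 401956) - 2177924)*(1/1642594) = -1921141 + (-699761 - 2177924)*(1/1642594) = -1921141 - 2877685*1/1642594 = -1921141 - 2877685/1642594 = -3155657557439/1642594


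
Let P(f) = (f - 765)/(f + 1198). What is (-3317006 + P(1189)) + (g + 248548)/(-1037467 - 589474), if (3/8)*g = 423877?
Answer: -38644867477702474/11650524501 ≈ -3.3170e+6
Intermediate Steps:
g = 3391016/3 (g = (8/3)*423877 = 3391016/3 ≈ 1.1303e+6)
P(f) = (-765 + f)/(1198 + f)
(-3317006 + P(1189)) + (g + 248548)/(-1037467 - 589474) = (-3317006 + (-765 + 1189)/(1198 + 1189)) + (3391016/3 + 248548)/(-1037467 - 589474) = (-3317006 + 424/2387) + (4136660/3)/(-1626941) = (-3317006 + (1/2387)*424) + (4136660/3)*(-1/1626941) = (-3317006 + 424/2387) - 4136660/4880823 = -7917692898/2387 - 4136660/4880823 = -38644867477702474/11650524501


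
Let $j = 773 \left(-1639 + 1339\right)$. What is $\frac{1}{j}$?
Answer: $- \frac{1}{231900} \approx -4.3122 \cdot 10^{-6}$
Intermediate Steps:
$j = -231900$ ($j = 773 \left(-300\right) = -231900$)
$\frac{1}{j} = \frac{1}{-231900} = - \frac{1}{231900}$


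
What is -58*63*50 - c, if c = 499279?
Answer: -681979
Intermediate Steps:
-58*63*50 - c = -58*63*50 - 1*499279 = -3654*50 - 499279 = -182700 - 499279 = -681979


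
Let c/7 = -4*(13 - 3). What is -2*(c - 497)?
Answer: 1554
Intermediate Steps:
c = -280 (c = 7*(-4*(13 - 3)) = 7*(-4*10) = 7*(-40) = -280)
-2*(c - 497) = -2*(-280 - 497) = -2*(-777) = 1554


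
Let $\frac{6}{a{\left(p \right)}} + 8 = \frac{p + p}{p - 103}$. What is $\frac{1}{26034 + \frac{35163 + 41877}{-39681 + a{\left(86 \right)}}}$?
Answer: $\frac{407395}{10605330486} \approx 3.8414 \cdot 10^{-5}$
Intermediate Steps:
$a{\left(p \right)} = \frac{6}{-8 + \frac{2 p}{-103 + p}}$ ($a{\left(p \right)} = \frac{6}{-8 + \frac{p + p}{p - 103}} = \frac{6}{-8 + \frac{2 p}{-103 + p}}$)
$\frac{1}{26034 + \frac{35163 + 41877}{-39681 + a{\left(86 \right)}}} = \frac{1}{26034 + \frac{35163 + 41877}{-39681 + \frac{3 \left(103 - 86\right)}{-412 + 3 \cdot 86}}} = \frac{1}{26034 + \frac{77040}{-39681 + \frac{3 \left(103 - 86\right)}{-412 + 258}}} = \frac{1}{26034 + \frac{77040}{-39681 + 3 \frac{1}{-154} \cdot 17}} = \frac{1}{26034 + \frac{77040}{-39681 + 3 \left(- \frac{1}{154}\right) 17}} = \frac{1}{26034 + \frac{77040}{-39681 - \frac{51}{154}}} = \frac{1}{26034 + \frac{77040}{- \frac{6110925}{154}}} = \frac{1}{26034 + 77040 \left(- \frac{154}{6110925}\right)} = \frac{1}{26034 - \frac{790944}{407395}} = \frac{1}{\frac{10605330486}{407395}} = \frac{407395}{10605330486}$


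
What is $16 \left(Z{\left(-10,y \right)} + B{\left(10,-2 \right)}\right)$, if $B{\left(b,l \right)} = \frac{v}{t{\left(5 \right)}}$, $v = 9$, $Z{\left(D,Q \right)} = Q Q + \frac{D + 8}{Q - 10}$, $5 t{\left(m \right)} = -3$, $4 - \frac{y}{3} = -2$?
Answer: $4940$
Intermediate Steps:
$y = 18$ ($y = 12 - -6 = 12 + 6 = 18$)
$t{\left(m \right)} = - \frac{3}{5}$ ($t{\left(m \right)} = \frac{1}{5} \left(-3\right) = - \frac{3}{5}$)
$Z{\left(D,Q \right)} = Q^{2} + \frac{8 + D}{-10 + Q}$
$B{\left(b,l \right)} = -15$ ($B{\left(b,l \right)} = \frac{9}{- \frac{3}{5}} = 9 \left(- \frac{5}{3}\right) = -15$)
$16 \left(Z{\left(-10,y \right)} + B{\left(10,-2 \right)}\right) = 16 \left(\frac{8 - 10 + 18^{3} - 10 \cdot 18^{2}}{-10 + 18} - 15\right) = 16 \left(\frac{8 - 10 + 5832 - 3240}{8} - 15\right) = 16 \left(\frac{1}{8} \cdot 2590 - 15\right) = 16 \left(\frac{1295}{4} - 15\right) = 16 \cdot \frac{1235}{4} = 4940$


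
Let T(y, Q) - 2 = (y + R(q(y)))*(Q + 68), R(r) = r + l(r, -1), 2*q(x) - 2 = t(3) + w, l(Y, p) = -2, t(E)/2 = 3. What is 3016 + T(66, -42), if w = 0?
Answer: 4786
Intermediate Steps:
t(E) = 6 (t(E) = 2*3 = 6)
q(x) = 4 (q(x) = 1 + (6 + 0)/2 = 1 + (½)*6 = 1 + 3 = 4)
R(r) = -2 + r (R(r) = r - 2 = -2 + r)
T(y, Q) = 2 + (2 + y)*(68 + Q) (T(y, Q) = 2 + (y + (-2 + 4))*(Q + 68) = 2 + (y + 2)*(68 + Q) = 2 + (2 + y)*(68 + Q))
3016 + T(66, -42) = 3016 + (138 + 2*(-42) + 68*66 - 42*66) = 3016 + (138 - 84 + 4488 - 2772) = 3016 + 1770 = 4786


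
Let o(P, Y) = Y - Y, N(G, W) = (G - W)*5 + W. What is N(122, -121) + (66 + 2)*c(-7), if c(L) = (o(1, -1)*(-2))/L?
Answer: 1094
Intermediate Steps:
N(G, W) = -4*W + 5*G (N(G, W) = (-5*W + 5*G) + W = -4*W + 5*G)
o(P, Y) = 0
c(L) = 0 (c(L) = (0*(-2))/L = 0/L = 0)
N(122, -121) + (66 + 2)*c(-7) = (-4*(-121) + 5*122) + (66 + 2)*0 = (484 + 610) + 68*0 = 1094 + 0 = 1094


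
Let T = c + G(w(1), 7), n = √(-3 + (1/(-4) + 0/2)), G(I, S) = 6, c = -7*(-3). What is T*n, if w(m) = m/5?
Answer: 27*I*√13/2 ≈ 48.675*I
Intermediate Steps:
w(m) = m/5 (w(m) = m*(⅕) = m/5)
c = 21
n = I*√13/2 (n = √(-3 + (1*(-¼) + 0*(½))) = √(-3 + (-¼ + 0)) = √(-3 - ¼) = √(-13/4) = I*√13/2 ≈ 1.8028*I)
T = 27 (T = 21 + 6 = 27)
T*n = 27*(I*√13/2) = 27*I*√13/2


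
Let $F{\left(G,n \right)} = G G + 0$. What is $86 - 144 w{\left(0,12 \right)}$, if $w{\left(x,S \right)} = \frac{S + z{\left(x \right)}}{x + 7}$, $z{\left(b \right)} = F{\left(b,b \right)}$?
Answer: $- \frac{1126}{7} \approx -160.86$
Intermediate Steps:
$F{\left(G,n \right)} = G^{2}$ ($F{\left(G,n \right)} = G^{2} + 0 = G^{2}$)
$z{\left(b \right)} = b^{2}$
$w{\left(x,S \right)} = \frac{S + x^{2}}{7 + x}$ ($w{\left(x,S \right)} = \frac{S + x^{2}}{x + 7} = \frac{S + x^{2}}{7 + x}$)
$86 - 144 w{\left(0,12 \right)} = 86 - 144 \frac{12 + 0^{2}}{7 + 0} = 86 - 144 \frac{12 + 0}{7} = 86 - 144 \cdot \frac{1}{7} \cdot 12 = 86 - \frac{1728}{7} = - \frac{1126}{7}$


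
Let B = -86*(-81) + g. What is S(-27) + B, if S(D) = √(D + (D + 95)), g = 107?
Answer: 7073 + √41 ≈ 7079.4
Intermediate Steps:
B = 7073 (B = -86*(-81) + 107 = 6966 + 107 = 7073)
S(D) = √(95 + 2*D) (S(D) = √(D + (95 + D)) = √(95 + 2*D))
S(-27) + B = √(95 + 2*(-27)) + 7073 = √(95 - 54) + 7073 = √41 + 7073 = 7073 + √41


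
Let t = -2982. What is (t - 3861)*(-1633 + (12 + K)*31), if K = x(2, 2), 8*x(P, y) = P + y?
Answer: 17045913/2 ≈ 8.5230e+6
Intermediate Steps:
x(P, y) = P/8 + y/8 (x(P, y) = (P + y)/8 = P/8 + y/8)
K = ½ (K = (⅛)*2 + (⅛)*2 = ¼ + ¼ = ½ ≈ 0.50000)
(t - 3861)*(-1633 + (12 + K)*31) = (-2982 - 3861)*(-1633 + (12 + ½)*31) = -6843*(-1633 + (25/2)*31) = -6843*(-1633 + 775/2) = -6843*(-2491/2) = 17045913/2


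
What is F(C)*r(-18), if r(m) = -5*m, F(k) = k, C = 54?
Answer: 4860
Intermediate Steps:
F(C)*r(-18) = 54*(-5*(-18)) = 54*90 = 4860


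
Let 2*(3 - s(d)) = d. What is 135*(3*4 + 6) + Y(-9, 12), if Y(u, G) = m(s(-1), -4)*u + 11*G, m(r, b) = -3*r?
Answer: 5313/2 ≈ 2656.5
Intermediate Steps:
s(d) = 3 - d/2
Y(u, G) = 11*G - 21*u/2 (Y(u, G) = (-3*(3 - ½*(-1)))*u + 11*G = (-3*(3 + ½))*u + 11*G = (-3*7/2)*u + 11*G = -21*u/2 + 11*G = 11*G - 21*u/2)
135*(3*4 + 6) + Y(-9, 12) = 135*(3*4 + 6) + (11*12 - 21/2*(-9)) = 135*(12 + 6) + (132 + 189/2) = 135*18 + 453/2 = 2430 + 453/2 = 5313/2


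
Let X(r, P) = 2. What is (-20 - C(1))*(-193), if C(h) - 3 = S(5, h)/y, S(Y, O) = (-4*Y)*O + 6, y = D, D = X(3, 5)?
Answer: 3088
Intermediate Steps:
D = 2
y = 2
S(Y, O) = 6 - 4*O*Y (S(Y, O) = -4*O*Y + 6 = 6 - 4*O*Y)
C(h) = 6 - 10*h (C(h) = 3 + (6 - 4*h*5)/2 = 3 + (6 - 20*h)*(½) = 3 + (3 - 10*h) = 6 - 10*h)
(-20 - C(1))*(-193) = (-20 - (6 - 10*1))*(-193) = (-20 - (6 - 10))*(-193) = (-20 - 1*(-4))*(-193) = (-20 + 4)*(-193) = -16*(-193) = 3088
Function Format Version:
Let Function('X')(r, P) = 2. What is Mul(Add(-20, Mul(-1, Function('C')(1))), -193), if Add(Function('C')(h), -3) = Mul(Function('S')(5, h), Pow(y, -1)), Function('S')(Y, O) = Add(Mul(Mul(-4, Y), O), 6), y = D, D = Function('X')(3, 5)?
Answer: 3088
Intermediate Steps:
D = 2
y = 2
Function('S')(Y, O) = Add(6, Mul(-4, O, Y)) (Function('S')(Y, O) = Add(Mul(-4, O, Y), 6) = Add(6, Mul(-4, O, Y)))
Function('C')(h) = Add(6, Mul(-10, h)) (Function('C')(h) = Add(3, Mul(Add(6, Mul(-4, h, 5)), Pow(2, -1))) = Add(3, Mul(Add(6, Mul(-20, h)), Rational(1, 2))) = Add(3, Add(3, Mul(-10, h))) = Add(6, Mul(-10, h)))
Mul(Add(-20, Mul(-1, Function('C')(1))), -193) = Mul(Add(-20, Mul(-1, Add(6, Mul(-10, 1)))), -193) = Mul(Add(-20, Mul(-1, Add(6, -10))), -193) = Mul(Add(-20, Mul(-1, -4)), -193) = Mul(Add(-20, 4), -193) = Mul(-16, -193) = 3088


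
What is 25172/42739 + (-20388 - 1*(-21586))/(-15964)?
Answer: 175322243/341142698 ≈ 0.51393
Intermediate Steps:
25172/42739 + (-20388 - 1*(-21586))/(-15964) = 25172*(1/42739) + (-20388 + 21586)*(-1/15964) = 25172/42739 + 1198*(-1/15964) = 25172/42739 - 599/7982 = 175322243/341142698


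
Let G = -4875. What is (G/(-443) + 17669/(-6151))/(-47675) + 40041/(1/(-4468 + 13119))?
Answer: 44999882747303369767/129909273775 ≈ 3.4639e+8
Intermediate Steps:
(G/(-443) + 17669/(-6151))/(-47675) + 40041/(1/(-4468 + 13119)) = (-4875/(-443) + 17669/(-6151))/(-47675) + 40041/(1/(-4468 + 13119)) = (-4875*(-1/443) + 17669*(-1/6151))*(-1/47675) + 40041/(1/8651) = (4875/443 - 17669/6151)*(-1/47675) + 40041/(1/8651) = (22158758/2724893)*(-1/47675) + 40041*8651 = -22158758/129909273775 + 346394691 = 44999882747303369767/129909273775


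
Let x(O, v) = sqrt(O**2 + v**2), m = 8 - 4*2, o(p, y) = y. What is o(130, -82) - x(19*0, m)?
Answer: -82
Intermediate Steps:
m = 0 (m = 8 - 8 = 0)
o(130, -82) - x(19*0, m) = -82 - sqrt((19*0)**2 + 0**2) = -82 - sqrt(0**2 + 0) = -82 - sqrt(0 + 0) = -82 - sqrt(0) = -82 - 1*0 = -82 + 0 = -82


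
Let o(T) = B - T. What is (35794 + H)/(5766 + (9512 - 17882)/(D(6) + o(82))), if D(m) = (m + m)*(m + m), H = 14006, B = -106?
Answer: 365200/43679 ≈ 8.3610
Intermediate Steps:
D(m) = 4*m² (D(m) = (2*m)*(2*m) = 4*m²)
o(T) = -106 - T
(35794 + H)/(5766 + (9512 - 17882)/(D(6) + o(82))) = (35794 + 14006)/(5766 + (9512 - 17882)/(4*6² + (-106 - 1*82))) = 49800/(5766 - 8370/(4*36 + (-106 - 82))) = 49800/(5766 - 8370/(144 - 188)) = 49800/(5766 - 8370/(-44)) = 49800/(5766 - 8370*(-1/44)) = 49800/(5766 + 4185/22) = 49800/(131037/22) = 49800*(22/131037) = 365200/43679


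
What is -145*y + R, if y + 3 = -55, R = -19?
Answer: 8391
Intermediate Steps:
y = -58 (y = -3 - 55 = -58)
-145*y + R = -145*(-58) - 19 = 8410 - 19 = 8391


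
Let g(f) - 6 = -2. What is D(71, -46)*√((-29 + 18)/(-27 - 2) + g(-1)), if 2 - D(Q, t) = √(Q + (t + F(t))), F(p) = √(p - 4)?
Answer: √3683*(2/29 - √(25 + 5*I*√2)/29) ≈ -6.3802 - 1.4654*I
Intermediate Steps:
F(p) = √(-4 + p)
g(f) = 4 (g(f) = 6 - 2 = 4)
D(Q, t) = 2 - √(Q + t + √(-4 + t)) (D(Q, t) = 2 - √(Q + (t + √(-4 + t))) = 2 - √(Q + t + √(-4 + t)))
D(71, -46)*√((-29 + 18)/(-27 - 2) + g(-1)) = (2 - √(71 - 46 + √(-4 - 46)))*√((-29 + 18)/(-27 - 2) + 4) = (2 - √(71 - 46 + √(-50)))*√(-11/(-29) + 4) = (2 - √(71 - 46 + 5*I*√2))*√(-11*(-1/29) + 4) = (2 - √(25 + 5*I*√2))*√(11/29 + 4) = (2 - √(25 + 5*I*√2))*√(127/29) = (2 - √(25 + 5*I*√2))*(√3683/29) = √3683*(2 - √(25 + 5*I*√2))/29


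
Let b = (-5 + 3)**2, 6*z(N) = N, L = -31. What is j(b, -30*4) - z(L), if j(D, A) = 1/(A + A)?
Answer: 413/80 ≈ 5.1625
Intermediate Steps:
z(N) = N/6
b = 4 (b = (-2)**2 = 4)
j(D, A) = 1/(2*A)
j(b, -30*4) - z(L) = 1/(2*((-30*4))) - (-31)/6 = (1/2)/(-120) - 1*(-31/6) = (1/2)*(-1/120) + 31/6 = -1/240 + 31/6 = 413/80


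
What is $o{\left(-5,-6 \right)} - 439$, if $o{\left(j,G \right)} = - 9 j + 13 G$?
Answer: $-472$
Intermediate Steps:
$o{\left(-5,-6 \right)} - 439 = \left(\left(-9\right) \left(-5\right) + 13 \left(-6\right)\right) - 439 = \left(45 - 78\right) - 439 = -33 - 439 = -472$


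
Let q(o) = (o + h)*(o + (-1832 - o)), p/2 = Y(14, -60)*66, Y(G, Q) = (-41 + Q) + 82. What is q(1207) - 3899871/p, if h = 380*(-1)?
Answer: -1265293547/836 ≈ -1.5135e+6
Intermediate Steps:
Y(G, Q) = 41 + Q
h = -380
p = -2508 (p = 2*((41 - 60)*66) = 2*(-19*66) = 2*(-1254) = -2508)
q(o) = 696160 - 1832*o (q(o) = (o - 380)*(o + (-1832 - o)) = (-380 + o)*(-1832) = 696160 - 1832*o)
q(1207) - 3899871/p = (696160 - 1832*1207) - 3899871/(-2508) = (696160 - 2211224) - 3899871*(-1/2508) = -1515064 + 1299957/836 = -1265293547/836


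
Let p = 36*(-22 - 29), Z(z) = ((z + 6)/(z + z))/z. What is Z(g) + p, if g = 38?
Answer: -1325581/722 ≈ -1836.0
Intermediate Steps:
Z(z) = (6 + z)/(2*z²) (Z(z) = ((6 + z)/((2*z)))/z = ((6 + z)*(1/(2*z)))/z = ((6 + z)/(2*z))/z = (6 + z)/(2*z²))
p = -1836 (p = 36*(-51) = -1836)
Z(g) + p = (½)*(6 + 38)/38² - 1836 = (½)*(1/1444)*44 - 1836 = 11/722 - 1836 = -1325581/722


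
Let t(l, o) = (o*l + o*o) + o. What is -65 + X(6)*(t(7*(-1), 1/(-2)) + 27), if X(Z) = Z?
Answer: 233/2 ≈ 116.50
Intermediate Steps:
t(l, o) = o + o² + l*o (t(l, o) = (l*o + o²) + o = (o² + l*o) + o = o + o² + l*o)
-65 + X(6)*(t(7*(-1), 1/(-2)) + 27) = -65 + 6*((1 + 7*(-1) + 1/(-2))/(-2) + 27) = -65 + 6*(-(1 - 7 - ½)/2 + 27) = -65 + 6*(-½*(-13/2) + 27) = -65 + 6*(13/4 + 27) = -65 + 6*(121/4) = -65 + 363/2 = 233/2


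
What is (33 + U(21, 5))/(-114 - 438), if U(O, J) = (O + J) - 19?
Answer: -5/69 ≈ -0.072464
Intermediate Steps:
U(O, J) = -19 + J + O (U(O, J) = (J + O) - 19 = -19 + J + O)
(33 + U(21, 5))/(-114 - 438) = (33 + (-19 + 5 + 21))/(-114 - 438) = (33 + 7)/(-552) = 40*(-1/552) = -5/69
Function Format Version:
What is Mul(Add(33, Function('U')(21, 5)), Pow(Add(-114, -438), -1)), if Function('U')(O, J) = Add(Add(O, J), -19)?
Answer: Rational(-5, 69) ≈ -0.072464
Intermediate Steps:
Function('U')(O, J) = Add(-19, J, O) (Function('U')(O, J) = Add(Add(J, O), -19) = Add(-19, J, O))
Mul(Add(33, Function('U')(21, 5)), Pow(Add(-114, -438), -1)) = Mul(Add(33, Add(-19, 5, 21)), Pow(Add(-114, -438), -1)) = Mul(Add(33, 7), Pow(-552, -1)) = Mul(40, Rational(-1, 552)) = Rational(-5, 69)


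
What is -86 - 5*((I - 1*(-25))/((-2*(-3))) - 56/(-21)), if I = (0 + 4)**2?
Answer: -267/2 ≈ -133.50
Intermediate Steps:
I = 16 (I = 4**2 = 16)
-86 - 5*((I - 1*(-25))/((-2*(-3))) - 56/(-21)) = -86 - 5*((16 - 1*(-25))/((-2*(-3))) - 56/(-21)) = -86 - 5*((16 + 25)/6 - 56*(-1/21)) = -86 - 5*(41*(1/6) + 8/3) = -86 - 5*(41/6 + 8/3) = -86 - 5*19/2 = -86 - 95/2 = -267/2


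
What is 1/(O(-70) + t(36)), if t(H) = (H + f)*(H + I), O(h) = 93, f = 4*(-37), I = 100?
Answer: -1/15139 ≈ -6.6055e-5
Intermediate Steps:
f = -148
t(H) = (-148 + H)*(100 + H) (t(H) = (H - 148)*(H + 100) = (-148 + H)*(100 + H))
1/(O(-70) + t(36)) = 1/(93 + (-14800 + 36**2 - 48*36)) = 1/(93 + (-14800 + 1296 - 1728)) = 1/(93 - 15232) = 1/(-15139) = -1/15139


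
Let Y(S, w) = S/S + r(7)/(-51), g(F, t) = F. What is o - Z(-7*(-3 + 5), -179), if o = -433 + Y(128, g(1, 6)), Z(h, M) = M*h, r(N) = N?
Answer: -149845/51 ≈ -2938.1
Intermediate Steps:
Y(S, w) = 44/51 (Y(S, w) = S/S + 7/(-51) = 1 + 7*(-1/51) = 1 - 7/51 = 44/51)
o = -22039/51 (o = -433 + 44/51 = -22039/51 ≈ -432.14)
o - Z(-7*(-3 + 5), -179) = -22039/51 - (-179)*(-7*(-3 + 5)) = -22039/51 - (-179)*(-7*2) = -22039/51 - (-179)*(-14) = -22039/51 - 1*2506 = -22039/51 - 2506 = -149845/51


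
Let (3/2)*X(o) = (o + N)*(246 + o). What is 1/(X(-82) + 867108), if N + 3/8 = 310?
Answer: 1/891995 ≈ 1.1211e-6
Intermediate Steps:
N = 2477/8 (N = -3/8 + 310 = 2477/8 ≈ 309.63)
X(o) = 2*(246 + o)*(2477/8 + o)/3 (X(o) = 2*((o + 2477/8)*(246 + o))/3 = 2*((2477/8 + o)*(246 + o))/3 = 2*((246 + o)*(2477/8 + o))/3 = 2*(246 + o)*(2477/8 + o)/3)
1/(X(-82) + 867108) = 1/((101557/2 + (⅔)*(-82)² + (4445/12)*(-82)) + 867108) = 1/((101557/2 + (⅔)*6724 - 182245/6) + 867108) = 1/((101557/2 + 13448/3 - 182245/6) + 867108) = 1/(24887 + 867108) = 1/891995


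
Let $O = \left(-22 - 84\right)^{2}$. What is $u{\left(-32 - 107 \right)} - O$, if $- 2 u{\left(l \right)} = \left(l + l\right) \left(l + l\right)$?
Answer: $-49878$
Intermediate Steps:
$u{\left(l \right)} = - 2 l^{2}$ ($u{\left(l \right)} = - \frac{\left(l + l\right) \left(l + l\right)}{2} = - \frac{2 l 2 l}{2} = - \frac{4 l^{2}}{2} = - 2 l^{2}$)
$O = 11236$ ($O = \left(-106\right)^{2} = 11236$)
$u{\left(-32 - 107 \right)} - O = - 2 \left(-32 - 107\right)^{2} - 11236 = - 2 \left(-139\right)^{2} - 11236 = \left(-2\right) 19321 - 11236 = -38642 - 11236 = -49878$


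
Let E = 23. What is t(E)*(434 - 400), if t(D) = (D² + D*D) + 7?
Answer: 36210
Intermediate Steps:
t(D) = 7 + 2*D² (t(D) = (D² + D²) + 7 = 2*D² + 7 = 7 + 2*D²)
t(E)*(434 - 400) = (7 + 2*23²)*(434 - 400) = (7 + 2*529)*34 = (7 + 1058)*34 = 1065*34 = 36210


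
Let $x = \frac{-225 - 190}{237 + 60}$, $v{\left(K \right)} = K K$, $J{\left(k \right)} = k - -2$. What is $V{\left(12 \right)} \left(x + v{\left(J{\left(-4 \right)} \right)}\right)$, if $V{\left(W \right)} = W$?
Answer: $\frac{3092}{99} \approx 31.232$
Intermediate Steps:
$J{\left(k \right)} = 2 + k$ ($J{\left(k \right)} = k + 2 = 2 + k$)
$v{\left(K \right)} = K^{2}$
$x = - \frac{415}{297} \approx -1.3973$
$V{\left(12 \right)} \left(x + v{\left(J{\left(-4 \right)} \right)}\right) = 12 \left(- \frac{415}{297} + \left(2 - 4\right)^{2}\right) = 12 \left(- \frac{415}{297} + \left(-2\right)^{2}\right) = 12 \left(- \frac{415}{297} + 4\right) = 12 \cdot \frac{773}{297} = \frac{3092}{99}$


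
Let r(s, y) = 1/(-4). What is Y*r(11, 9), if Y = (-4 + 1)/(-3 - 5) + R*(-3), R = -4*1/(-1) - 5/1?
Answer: -27/32 ≈ -0.84375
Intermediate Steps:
R = -1 (R = -4*(-1) - 5*1 = 4 - 5 = -1)
r(s, y) = -1/4
Y = 27/8 (Y = (-4 + 1)/(-3 - 5) - 1*(-3) = -3/(-8) + 3 = -3*(-1/8) + 3 = 3/8 + 3 = 27/8 ≈ 3.3750)
Y*r(11, 9) = (27/8)*(-1/4) = -27/32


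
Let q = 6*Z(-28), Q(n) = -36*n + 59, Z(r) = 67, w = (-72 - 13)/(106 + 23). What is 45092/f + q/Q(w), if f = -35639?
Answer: 455663510/126767923 ≈ 3.5945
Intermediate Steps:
w = -85/129 ≈ -0.65891
Q(n) = 59 - 36*n
q = 402 (q = 6*67 = 402)
45092/f + q/Q(w) = 45092/(-35639) + 402/(59 - 36*(-85/129)) = 45092*(-1/35639) + 402/(59 + 1020/43) = -45092/35639 + 402/(3557/43) = -45092/35639 + 402*(43/3557) = -45092/35639 + 17286/3557 = 455663510/126767923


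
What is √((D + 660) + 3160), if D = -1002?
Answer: √2818 ≈ 53.085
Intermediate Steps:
√((D + 660) + 3160) = √((-1002 + 660) + 3160) = √(-342 + 3160) = √2818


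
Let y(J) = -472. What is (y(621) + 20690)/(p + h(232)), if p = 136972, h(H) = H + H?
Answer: 10109/68718 ≈ 0.14711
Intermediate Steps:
h(H) = 2*H
(y(621) + 20690)/(p + h(232)) = (-472 + 20690)/(136972 + 2*232) = 20218/(136972 + 464) = 20218/137436 = 20218*(1/137436) = 10109/68718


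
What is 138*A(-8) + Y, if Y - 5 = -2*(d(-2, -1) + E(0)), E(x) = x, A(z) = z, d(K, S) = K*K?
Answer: -1107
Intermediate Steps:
d(K, S) = K²
Y = -3 (Y = 5 - 2*((-2)² + 0) = 5 - 2*(4 + 0) = 5 - 2*4 = 5 - 8 = -3)
138*A(-8) + Y = 138*(-8) - 3 = -1104 - 3 = -1107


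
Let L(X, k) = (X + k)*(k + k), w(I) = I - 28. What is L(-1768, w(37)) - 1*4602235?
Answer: -4633897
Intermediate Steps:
w(I) = -28 + I
L(X, k) = 2*k*(X + k) (L(X, k) = (X + k)*(2*k) = 2*k*(X + k))
L(-1768, w(37)) - 1*4602235 = 2*(-28 + 37)*(-1768 + (-28 + 37)) - 1*4602235 = 2*9*(-1768 + 9) - 4602235 = 2*9*(-1759) - 4602235 = -31662 - 4602235 = -4633897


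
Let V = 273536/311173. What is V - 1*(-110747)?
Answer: 34461749767/311173 ≈ 1.1075e+5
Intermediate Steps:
V = 273536/311173 (V = 273536*(1/311173) = 273536/311173 ≈ 0.87905)
V - 1*(-110747) = 273536/311173 - 1*(-110747) = 273536/311173 + 110747 = 34461749767/311173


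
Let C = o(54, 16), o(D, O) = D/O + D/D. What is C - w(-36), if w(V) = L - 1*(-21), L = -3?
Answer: -109/8 ≈ -13.625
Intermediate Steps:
o(D, O) = 1 + D/O (o(D, O) = D/O + 1 = 1 + D/O)
w(V) = 18 (w(V) = -3 - 1*(-21) = -3 + 21 = 18)
C = 35/8 (C = (54 + 16)/16 = (1/16)*70 = 35/8 ≈ 4.3750)
C - w(-36) = 35/8 - 1*18 = 35/8 - 18 = -109/8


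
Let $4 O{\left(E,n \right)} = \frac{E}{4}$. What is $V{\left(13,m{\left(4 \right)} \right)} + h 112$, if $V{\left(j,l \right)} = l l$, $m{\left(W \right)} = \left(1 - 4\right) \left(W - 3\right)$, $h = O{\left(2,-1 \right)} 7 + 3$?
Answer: $443$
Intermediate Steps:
$O{\left(E,n \right)} = \frac{E}{16}$ ($O{\left(E,n \right)} = \frac{E \frac{1}{4}}{4} = \frac{\frac{1}{4} E}{4} = \frac{E}{16}$)
$h = \frac{31}{8}$ ($h = \frac{1}{16} \cdot 2 \cdot 7 + 3 = \frac{1}{8} \cdot 7 + 3 = \frac{7}{8} + 3 = \frac{31}{8} \approx 3.875$)
$m{\left(W \right)} = 9 - 3 W$ ($m{\left(W \right)} = - 3 \left(-3 + W\right) = 9 - 3 W$)
$V{\left(j,l \right)} = l^{2}$
$V{\left(13,m{\left(4 \right)} \right)} + h 112 = \left(9 - 12\right)^{2} + \frac{31}{8} \cdot 112 = \left(9 - 12\right)^{2} + 434 = \left(-3\right)^{2} + 434 = 9 + 434 = 443$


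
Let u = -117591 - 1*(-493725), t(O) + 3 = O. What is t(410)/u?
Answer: 37/34194 ≈ 0.0010821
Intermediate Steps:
t(O) = -3 + O
u = 376134 (u = -117591 + 493725 = 376134)
t(410)/u = (-3 + 410)/376134 = 407*(1/376134) = 37/34194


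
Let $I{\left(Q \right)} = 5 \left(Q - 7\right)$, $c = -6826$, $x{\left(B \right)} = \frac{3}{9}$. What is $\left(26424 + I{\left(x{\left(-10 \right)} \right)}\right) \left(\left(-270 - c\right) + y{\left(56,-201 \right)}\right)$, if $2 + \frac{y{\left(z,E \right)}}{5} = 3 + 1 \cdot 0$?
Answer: $173149164$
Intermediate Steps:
$x{\left(B \right)} = \frac{1}{3}$ ($x{\left(B \right)} = 3 \cdot \frac{1}{9} = \frac{1}{3}$)
$y{\left(z,E \right)} = 5$ ($y{\left(z,E \right)} = -10 + 5 \left(3 + 1 \cdot 0\right) = -10 + 5 \left(3 + 0\right) = -10 + 5 \cdot 3 = -10 + 15 = 5$)
$I{\left(Q \right)} = -35 + 5 Q$ ($I{\left(Q \right)} = 5 \left(-7 + Q\right) = -35 + 5 Q$)
$\left(26424 + I{\left(x{\left(-10 \right)} \right)}\right) \left(\left(-270 - c\right) + y{\left(56,-201 \right)}\right) = \left(26424 + \left(-35 + 5 \cdot \frac{1}{3}\right)\right) \left(\left(-270 - -6826\right) + 5\right) = \left(26424 + \left(-35 + \frac{5}{3}\right)\right) \left(\left(-270 + 6826\right) + 5\right) = \left(26424 - \frac{100}{3}\right) \left(6556 + 5\right) = \frac{79172}{3} \cdot 6561 = 173149164$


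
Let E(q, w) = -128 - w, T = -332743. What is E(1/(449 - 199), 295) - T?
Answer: 332320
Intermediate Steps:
E(1/(449 - 199), 295) - T = (-128 - 1*295) - 1*(-332743) = (-128 - 295) + 332743 = -423 + 332743 = 332320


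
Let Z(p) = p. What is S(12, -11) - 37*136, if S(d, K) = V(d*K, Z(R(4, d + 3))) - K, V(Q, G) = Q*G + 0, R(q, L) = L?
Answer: -7001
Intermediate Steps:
V(Q, G) = G*Q (V(Q, G) = G*Q + 0 = G*Q)
S(d, K) = -K + K*d*(3 + d) (S(d, K) = (d + 3)*(d*K) - K = (3 + d)*(K*d) - K = K*d*(3 + d) - K = -K + K*d*(3 + d))
S(12, -11) - 37*136 = -11*(-1 + 12*(3 + 12)) - 37*136 = -11*(-1 + 12*15) - 5032 = -11*(-1 + 180) - 5032 = -11*179 - 5032 = -1969 - 5032 = -7001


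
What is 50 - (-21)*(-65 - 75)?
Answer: -2890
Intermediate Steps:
50 - (-21)*(-65 - 75) = 50 - (-21)*(-140) = 50 - 1*2940 = 50 - 2940 = -2890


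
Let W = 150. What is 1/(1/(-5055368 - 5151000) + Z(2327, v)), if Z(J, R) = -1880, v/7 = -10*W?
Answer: -10206368/19187971841 ≈ -0.00053191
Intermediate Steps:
v = -10500 (v = 7*(-10*150) = 7*(-1500) = -10500)
1/(1/(-5055368 - 5151000) + Z(2327, v)) = 1/(1/(-5055368 - 5151000) - 1880) = 1/(1/(-10206368) - 1880) = 1/(-1/10206368 - 1880) = 1/(-19187971841/10206368) = -10206368/19187971841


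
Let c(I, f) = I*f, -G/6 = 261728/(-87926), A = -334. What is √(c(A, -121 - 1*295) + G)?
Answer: 4*√16786118224658/43963 ≈ 372.78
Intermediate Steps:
G = 785184/43963 (G = -1570368/(-87926) = -1570368*(-1)/87926 = -6*(-130864/43963) = 785184/43963 ≈ 17.860)
√(c(A, -121 - 1*295) + G) = √(-334*(-121 - 1*295) + 785184/43963) = √(-334*(-121 - 295) + 785184/43963) = √(-334*(-416) + 785184/43963) = √(138944 + 785184/43963) = √(6109180256/43963) = 4*√16786118224658/43963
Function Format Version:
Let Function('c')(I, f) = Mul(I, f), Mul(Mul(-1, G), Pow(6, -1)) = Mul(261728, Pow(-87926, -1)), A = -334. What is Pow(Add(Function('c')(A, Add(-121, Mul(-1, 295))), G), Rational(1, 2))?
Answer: Mul(Rational(4, 43963), Pow(16786118224658, Rational(1, 2))) ≈ 372.78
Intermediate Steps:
G = Rational(785184, 43963) (G = Mul(-6, Mul(261728, Pow(-87926, -1))) = Mul(-6, Mul(261728, Rational(-1, 87926))) = Mul(-6, Rational(-130864, 43963)) = Rational(785184, 43963) ≈ 17.860)
Pow(Add(Function('c')(A, Add(-121, Mul(-1, 295))), G), Rational(1, 2)) = Pow(Add(Mul(-334, Add(-121, Mul(-1, 295))), Rational(785184, 43963)), Rational(1, 2)) = Pow(Add(Mul(-334, Add(-121, -295)), Rational(785184, 43963)), Rational(1, 2)) = Pow(Add(Mul(-334, -416), Rational(785184, 43963)), Rational(1, 2)) = Pow(Add(138944, Rational(785184, 43963)), Rational(1, 2)) = Pow(Rational(6109180256, 43963), Rational(1, 2)) = Mul(Rational(4, 43963), Pow(16786118224658, Rational(1, 2)))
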